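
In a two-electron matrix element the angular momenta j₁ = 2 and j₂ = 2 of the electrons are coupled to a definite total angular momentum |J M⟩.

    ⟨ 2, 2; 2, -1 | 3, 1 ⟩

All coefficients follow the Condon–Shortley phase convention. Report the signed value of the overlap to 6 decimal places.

j₁+j₂−J=1  J+j₁−j₂=3  J−j₁+j₂=3  j₁+j₂+J+1=8
(j₁±m₁, j₂±m₂, J±M) = (4,0,1,3,4,2)
P² = 216/5
sum k=0..0:
  [0] +1/12 = 1/12
S = 1/12
C² = P²·S² = 3/10 ; C = +0.547723

+√(3/10) ≈ +0.547723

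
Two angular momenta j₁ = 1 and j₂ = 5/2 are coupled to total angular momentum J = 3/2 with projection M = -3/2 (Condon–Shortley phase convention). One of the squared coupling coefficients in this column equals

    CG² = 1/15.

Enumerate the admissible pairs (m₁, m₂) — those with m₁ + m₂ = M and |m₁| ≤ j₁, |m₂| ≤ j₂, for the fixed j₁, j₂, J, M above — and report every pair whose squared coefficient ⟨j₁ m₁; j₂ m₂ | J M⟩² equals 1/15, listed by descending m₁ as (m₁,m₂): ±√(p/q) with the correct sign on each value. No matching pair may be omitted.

Admissible pairs with m₁+m₂ = M = -3/2: (-1,-1/2), (0,-3/2), (1,-5/2)
  (m₁,m₂)=(1,-5/2): CG² = 2/3, CG = +√(2/3)
  (m₁,m₂)=(0,-3/2): CG² = 4/15, CG = −√(4/15)
  (m₁,m₂)=(-1,-1/2): CG² = 1/15, CG = +√(1/15)   ← matches the target
Pairs with CG² = 1/15: (-1,-1/2): +√(1/15)

(-1,-1/2): +√(1/15)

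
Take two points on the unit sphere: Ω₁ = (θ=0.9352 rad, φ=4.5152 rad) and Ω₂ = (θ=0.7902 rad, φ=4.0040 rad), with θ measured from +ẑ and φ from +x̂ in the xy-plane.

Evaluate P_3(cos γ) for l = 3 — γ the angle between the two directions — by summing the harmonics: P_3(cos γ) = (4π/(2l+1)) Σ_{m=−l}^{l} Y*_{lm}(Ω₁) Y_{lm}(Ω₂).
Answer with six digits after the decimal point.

0.549417

Addition theorem: P_3(cos γ) = (4π/7) Σ_m Y*_{lm}(Ω₁) Y_{lm}(Ω₂), m = −3…3:
  m=-3: (+0.121247+0.180474i) × (+0.127229+0.078772i) = +0.001210+0.032512i  (running Σ = +0.001210+0.032512i)
  m=-2: (-0.362728+0.150961i) × (-0.055694-0.358743i) = +0.074358+0.121718i  (running Σ = +0.075568+0.154231i)
  m=-1: (-0.038832-0.194369i) × (-0.220501+0.257375i) = +0.058588+0.032864i  (running Σ = +0.134156+0.187095i)
  m=0: (-0.274233-0.000000i) × (-0.137608+0.000000i) = +0.037737+0.000000i  (running Σ = +0.171893+0.187095i)
  m=1: (+0.038832-0.194369i) × (+0.220501+0.257375i) = +0.058588-0.032864i  (running Σ = +0.230481+0.154231i)
  m=2: (-0.362728-0.150961i) × (-0.055694+0.358743i) = +0.074358-0.121718i  (running Σ = +0.304839+0.032512i)
  m=3: (-0.121247+0.180474i) × (-0.127229+0.078772i) = +0.001210-0.032512i  (running Σ = +0.306049+0.000000i)
Σ over m = +0.306049+0.000000i; ×(4π/7) → +0.549417+0.000000i. Real part: 0.549417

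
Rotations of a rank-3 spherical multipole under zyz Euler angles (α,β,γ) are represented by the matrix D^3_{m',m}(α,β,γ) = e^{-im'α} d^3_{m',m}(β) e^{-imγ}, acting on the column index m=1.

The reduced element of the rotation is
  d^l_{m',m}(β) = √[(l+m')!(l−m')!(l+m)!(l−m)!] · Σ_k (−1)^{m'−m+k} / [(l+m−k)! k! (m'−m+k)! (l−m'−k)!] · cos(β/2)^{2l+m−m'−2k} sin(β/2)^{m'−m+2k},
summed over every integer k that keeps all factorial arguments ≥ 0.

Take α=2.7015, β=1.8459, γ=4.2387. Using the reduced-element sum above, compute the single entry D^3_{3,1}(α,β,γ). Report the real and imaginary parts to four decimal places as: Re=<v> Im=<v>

Re=0.3185 Im=0.0723

Split into d^3_{3,1}(β=1.8459) × two z-phases.
With c≡cos(β/2)=0.603470 and s≡sin(β/2)=0.797385, N=[720·1·24·2]^{1/2}=185.903201
The bounds max(0,m−m')=0 and min(l+m,l−m')=0 give 1 term
  k=0: (−1)^2·185.9032/(48)·0.6035^4·0.7974^2 = +0.326593
d^3_{3,1}(1.8459) = +0.326593
Phases: e^{-i·(3)·2.7015}=-0.247906-0.968784i, e^{-i·(1)·4.2387}=-0.456172+0.889892i ⇒ D=+0.318493+0.072282i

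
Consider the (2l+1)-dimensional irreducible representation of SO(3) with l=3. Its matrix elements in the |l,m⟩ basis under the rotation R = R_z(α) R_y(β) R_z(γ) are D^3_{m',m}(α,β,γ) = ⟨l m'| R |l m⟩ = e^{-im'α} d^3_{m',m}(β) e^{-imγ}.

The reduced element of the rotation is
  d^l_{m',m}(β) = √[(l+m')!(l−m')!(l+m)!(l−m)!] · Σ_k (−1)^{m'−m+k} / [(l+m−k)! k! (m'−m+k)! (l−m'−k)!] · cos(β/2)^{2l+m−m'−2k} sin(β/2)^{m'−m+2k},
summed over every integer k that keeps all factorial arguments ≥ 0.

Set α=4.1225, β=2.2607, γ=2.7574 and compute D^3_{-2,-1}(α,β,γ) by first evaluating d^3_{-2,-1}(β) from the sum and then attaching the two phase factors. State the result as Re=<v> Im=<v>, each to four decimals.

Split into d^3_{-2,-1}(β=2.2607) × two z-phases.
c=cos(2.260700/2)=0.426343, s=sin(2.260700/2)=0.904561; N=√[1·120·2·24]=75.894664
The bounds max(0,m−m')=1 and min(l+m,l−m')=2 give 2 terms
  k=1: (−1)^0·75.8947/(24)·0.4263^5·0.9046^1 = +0.040293
  k=2: (−1)^1·75.8947/(12)·0.4263^3·0.9046^3 = -0.362762
d^3_{-2,-1}(2.2607) = +0.040293 -0.362762 = -0.322469
D = (-0.381130+0.924521i)·(-0.322469)·(-0.927101+0.374811i) = -0.002201+0.322461i

Re=-0.0022 Im=0.3225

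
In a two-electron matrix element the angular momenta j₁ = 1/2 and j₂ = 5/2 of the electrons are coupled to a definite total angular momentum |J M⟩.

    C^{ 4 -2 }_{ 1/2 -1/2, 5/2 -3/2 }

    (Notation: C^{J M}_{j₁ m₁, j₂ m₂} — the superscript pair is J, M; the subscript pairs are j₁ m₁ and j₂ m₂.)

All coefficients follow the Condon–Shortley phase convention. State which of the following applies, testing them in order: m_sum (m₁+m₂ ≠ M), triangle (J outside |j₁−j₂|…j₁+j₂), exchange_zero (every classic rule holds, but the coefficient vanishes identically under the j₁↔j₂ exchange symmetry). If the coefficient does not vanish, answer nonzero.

triangle

m-sum: m₁+m₂ = -1/2+(-3/2) = -2, M = -2  ✓
triangle: need |j₁−j₂| ≤ J ≤ j₁+j₂, i.e. J ∈ [2, 3]; J = 4 is outside ✗ ⇒ coefficient is 0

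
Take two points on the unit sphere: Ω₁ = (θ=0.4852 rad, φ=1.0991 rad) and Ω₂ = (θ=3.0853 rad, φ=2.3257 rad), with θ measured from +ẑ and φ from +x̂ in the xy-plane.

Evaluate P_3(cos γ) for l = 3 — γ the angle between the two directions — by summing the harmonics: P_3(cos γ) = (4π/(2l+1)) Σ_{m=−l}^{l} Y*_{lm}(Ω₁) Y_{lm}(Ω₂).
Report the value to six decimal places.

-0.359448

Summing Y*_{l m}(θ₁,φ₁)·Y_{l m}(θ₂,φ₂) over m ∈ [−3, 3]; prefactor 4π/(2·3+1) = 1.795196:
  [-3]  conj(Y_{3,-3})(Ω₁) = -0.04181 - 0.00656j ; Y_{3,-3}(Ω₂) = 0.00006 - 0.00005j ; Δ = -0.00000 + 0.00000j
  [-2]  conj(Y_{3,-2})(Ω₁) = -0.11544 + 0.15919j ; Y_{3,-2}(Ω₂) = 0.00020 - 0.00322j ; Δ = 0.00049 + 0.00040j
  [-1]  conj(Y_{3,-1})(Ω₁) = 0.19947 + 0.39104j ; Y_{3,-1}(Ω₂) = -0.04964 - 0.05276j ; Δ = 0.01073 - 0.02994j
  [+0]  conj(Y_{3,0})(Ω₁) = 0.30120 + 0.00000j ; Y_{3,0}(Ω₂) = -0.73927 + 0.00000j ; Δ = -0.22267 + 0.00000j
  [+1]  conj(Y_{3,1})(Ω₁) = -0.19947 + 0.39104j ; Y_{3,1}(Ω₂) = 0.04964 - 0.05276j ; Δ = 0.01073 + 0.02994j
  [+2]  conj(Y_{3,2})(Ω₁) = -0.11544 - 0.15919j ; Y_{3,2}(Ω₂) = 0.00020 + 0.00322j ; Δ = 0.00049 - 0.00040j
  [+3]  conj(Y_{3,3})(Ω₁) = 0.04181 - 0.00656j ; Y_{3,3}(Ω₂) = -0.00006 - 0.00005j ; Δ = -0.00000 - 0.00000j
Σ over m = -0.20023 + 0.00000j; ×(4π/7) → -0.35945 + 0.00000j. Real part: -0.359448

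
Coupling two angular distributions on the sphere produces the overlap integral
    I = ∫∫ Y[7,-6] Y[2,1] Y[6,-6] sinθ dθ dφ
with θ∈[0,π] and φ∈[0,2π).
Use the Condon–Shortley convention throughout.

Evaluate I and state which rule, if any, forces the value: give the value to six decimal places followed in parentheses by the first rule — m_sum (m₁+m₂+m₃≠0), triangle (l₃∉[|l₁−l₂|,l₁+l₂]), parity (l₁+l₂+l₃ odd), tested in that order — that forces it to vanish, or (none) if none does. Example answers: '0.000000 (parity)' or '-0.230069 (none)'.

Σmᵢ = -11 ≠ 0, so the φ-integral vanishes; I = 0

0.000000 (m_sum)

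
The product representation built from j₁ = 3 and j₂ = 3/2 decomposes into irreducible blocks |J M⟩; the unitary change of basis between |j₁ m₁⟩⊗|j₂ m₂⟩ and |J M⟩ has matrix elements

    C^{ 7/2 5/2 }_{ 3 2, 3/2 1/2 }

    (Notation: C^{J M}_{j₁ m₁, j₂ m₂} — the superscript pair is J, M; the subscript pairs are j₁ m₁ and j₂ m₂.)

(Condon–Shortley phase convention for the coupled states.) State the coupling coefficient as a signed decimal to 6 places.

+√(1/7) ≈ +0.377964

triangle: 1!·5!·2!/9! = 240/362880
(j±m)!: 5!·1!·2!·1!·6!·1! = 172800
prefactor² = (2J+1)·Δ·N² = 6400/7
  k=0: +1/(0!·1!·1!·2!·4!·0!) = 1/48
  k=1: −1/(1!·0!·0!·1!·5!·1!) = -1/120
Σ = 1/80  ⇒  CG² = 6400/7·(1/80)² = 1/7
CG = +√(1/7) = +0.377964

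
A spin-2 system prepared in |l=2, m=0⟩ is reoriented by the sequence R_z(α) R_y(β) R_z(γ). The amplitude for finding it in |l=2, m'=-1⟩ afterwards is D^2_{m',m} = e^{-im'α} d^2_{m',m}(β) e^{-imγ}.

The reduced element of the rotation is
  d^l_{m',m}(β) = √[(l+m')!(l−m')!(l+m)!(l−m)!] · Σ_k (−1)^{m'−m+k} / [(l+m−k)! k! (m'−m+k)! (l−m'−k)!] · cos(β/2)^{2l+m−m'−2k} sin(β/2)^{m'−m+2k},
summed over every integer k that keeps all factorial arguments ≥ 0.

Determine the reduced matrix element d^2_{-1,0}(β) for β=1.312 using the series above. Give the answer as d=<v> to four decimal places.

d^2_{-1,0}(β=1.3120) via the finite sum:
c=cos(1.312000/2)=0.792438, s=sin(1.312000/2)=0.609952; N=√[1·6·2·2]=4.898979
k∈{1,2} keeps every argument non-negative
  k=1: (−1)^0·4.8990/(2)·0.7924^3·0.6100^1 = +0.743477
  k=2: (−1)^1·4.8990/(2)·0.7924^1·0.6100^3 = -0.440482
d^2_{-1,0}(1.3120) = +0.743477 -0.440482 = +0.302995

d=0.3030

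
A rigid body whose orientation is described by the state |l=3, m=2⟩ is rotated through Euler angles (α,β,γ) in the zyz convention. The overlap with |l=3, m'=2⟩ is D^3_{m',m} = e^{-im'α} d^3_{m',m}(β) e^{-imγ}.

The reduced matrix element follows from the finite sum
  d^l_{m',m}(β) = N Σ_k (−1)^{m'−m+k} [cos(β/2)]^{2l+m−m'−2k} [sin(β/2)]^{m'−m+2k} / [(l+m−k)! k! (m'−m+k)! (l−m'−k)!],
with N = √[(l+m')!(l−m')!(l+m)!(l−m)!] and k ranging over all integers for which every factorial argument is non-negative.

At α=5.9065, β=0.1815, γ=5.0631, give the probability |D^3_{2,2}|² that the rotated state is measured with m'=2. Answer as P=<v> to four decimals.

First d^3_{2,2}(β=0.1815), then the phase factors e^{-i(2)α} and e^{-i(2)γ}:
With c≡cos(β/2)=0.995885 and s≡sin(β/2)=0.090625, N=[120·1·120·1]^{1/2}=120.000000
k∈{0,1} keeps every argument non-negative
  k=0: (−1)^0·120.0000/(120)·0.9959^6·0.0906^0 = +0.975563
  k=1: (−1)^1·120.0000/(24)·0.9959^4·0.0906^2 = -0.040393
d^3_{2,2}(0.1815) = +0.975563 -0.040393 = +0.935170
|D^3_{2,2}|² = |d^3_{2,2}(β)|² = (+0.935170)² = 0.874542 (the z-rotation phases have unit modulus)

P=0.8745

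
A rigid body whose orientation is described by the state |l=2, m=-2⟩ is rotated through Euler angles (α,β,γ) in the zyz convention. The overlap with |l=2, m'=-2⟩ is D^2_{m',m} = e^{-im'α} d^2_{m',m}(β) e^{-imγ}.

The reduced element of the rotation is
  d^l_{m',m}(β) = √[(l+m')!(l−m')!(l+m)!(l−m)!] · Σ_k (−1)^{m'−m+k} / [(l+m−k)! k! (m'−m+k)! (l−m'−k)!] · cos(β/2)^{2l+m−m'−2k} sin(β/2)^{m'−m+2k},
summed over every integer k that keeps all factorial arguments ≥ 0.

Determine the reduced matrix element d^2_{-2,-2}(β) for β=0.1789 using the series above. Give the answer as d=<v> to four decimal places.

d^2_{-2,-2}(β=0.1789) via the finite sum:
With c≡cos(β/2)=0.996002 and s≡sin(β/2)=0.089331, N=[1·24·1·24]^{1/2}=24.000000
k∈{0} keeps every argument non-negative
  k=0: (−1)^0·24.0000/(24)·0.9960^4·0.0893^0 = +0.984104
d^2_{-2,-2}(0.1789) = +0.984104

d=0.9841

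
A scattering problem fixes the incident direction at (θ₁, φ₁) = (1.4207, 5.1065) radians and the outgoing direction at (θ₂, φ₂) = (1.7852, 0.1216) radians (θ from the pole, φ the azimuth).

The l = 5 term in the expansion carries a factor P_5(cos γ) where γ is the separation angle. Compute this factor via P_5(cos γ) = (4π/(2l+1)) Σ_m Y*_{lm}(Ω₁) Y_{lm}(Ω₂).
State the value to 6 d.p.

Summing Y*_{l m}(θ₁,φ₁)·Y_{l m}(θ₂,φ₂) over m ∈ [−5, 5]; prefactor 4π/(2·5+1) = 1.142397:
  m=-5: (+0.404037+0.170709i) × (+0.339295-0.236131i) = +0.177398-0.037485i  (running Σ = +0.177398-0.037485i)
  m=-4: (-0.001185+0.209764i) × (-0.251632+0.133056i) = -0.027612-0.052941i  (running Σ = +0.149785-0.090426i)
  m=-3: (+0.247208-0.101172i) × (-0.178654+0.068227i) = -0.037262+0.034941i  (running Σ = +0.112523-0.055485i)
  m=-2: (+0.162977+0.163900i) × (+0.288756-0.071644i) = +0.058803+0.035651i  (running Σ = +0.171327-0.019834i)
  m=-1: (+0.084812-0.203939i) × (+0.127135-0.015536i) = +0.007614-0.027245i  (running Σ = +0.178941-0.047079i)
  m=0: (+0.235498-0.000000i) × (-0.297607+0.000000i) = -0.070086+0.000000i  (running Σ = +0.108855-0.047079i)
  m=1: (-0.084812-0.203939i) × (-0.127135-0.015536i) = +0.007614+0.027245i  (running Σ = +0.116469-0.019834i)
  m=2: (+0.162977-0.163900i) × (+0.288756+0.071644i) = +0.058803-0.035651i  (running Σ = +0.175272-0.055485i)
  m=3: (-0.247208-0.101172i) × (+0.178654+0.068227i) = -0.037262-0.034941i  (running Σ = +0.138010-0.090426i)
  m=4: (-0.001185-0.209764i) × (-0.251632-0.133056i) = -0.027612+0.052941i  (running Σ = +0.110398-0.037485i)
  m=5: (-0.404037+0.170709i) × (-0.339295-0.236131i) = +0.177398+0.037485i  (running Σ = +0.287795+0.000000i)
Accumulated sum +0.287795+0.000000i; after 4π/(2l+1) scaling, +0.328777+0.000000i ⇒ P_5 = 0.328777

0.328777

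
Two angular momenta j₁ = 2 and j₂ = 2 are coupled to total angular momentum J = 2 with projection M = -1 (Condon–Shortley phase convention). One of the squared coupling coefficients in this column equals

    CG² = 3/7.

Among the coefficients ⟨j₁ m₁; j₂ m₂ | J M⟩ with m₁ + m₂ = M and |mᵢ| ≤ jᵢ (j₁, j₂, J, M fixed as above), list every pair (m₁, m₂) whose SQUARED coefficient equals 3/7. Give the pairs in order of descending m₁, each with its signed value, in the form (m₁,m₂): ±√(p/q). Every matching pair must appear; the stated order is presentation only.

(1,-2): +√(3/7); (-2,1): +√(3/7)

Admissible pairs with m₁+m₂ = M = -1: (-2,1), (-1,0), (0,-1), (1,-2)
  (m₁,m₂)=(1,-2): CG² = 3/7, CG = +√(3/7)   ← matches the target
  (m₁,m₂)=(0,-1): CG² = 1/14, CG = −√(1/14)
  (m₁,m₂)=(-1,0): CG² = 1/14, CG = −√(1/14)
  (m₁,m₂)=(-2,1): CG² = 3/7, CG = +√(3/7)   ← matches the target
Pairs with CG² = 3/7: (1,-2): +√(3/7); (-2,1): +√(3/7)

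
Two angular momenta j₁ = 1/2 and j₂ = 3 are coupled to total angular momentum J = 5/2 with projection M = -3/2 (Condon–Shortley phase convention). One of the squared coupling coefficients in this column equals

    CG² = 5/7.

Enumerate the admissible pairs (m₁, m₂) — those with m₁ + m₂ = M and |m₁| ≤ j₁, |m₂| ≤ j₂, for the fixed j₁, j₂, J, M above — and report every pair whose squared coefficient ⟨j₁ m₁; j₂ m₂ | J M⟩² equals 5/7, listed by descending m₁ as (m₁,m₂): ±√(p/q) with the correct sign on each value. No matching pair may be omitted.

(1/2,-2): +√(5/7)

Admissible pairs with m₁+m₂ = M = -3/2: (-1/2,-1), (1/2,-2)
  (m₁,m₂)=(1/2,-2): CG² = 5/7, CG = +√(5/7)   ← matches the target
  (m₁,m₂)=(-1/2,-1): CG² = 2/7, CG = −√(2/7)
Pairs with CG² = 5/7: (1/2,-2): +√(5/7)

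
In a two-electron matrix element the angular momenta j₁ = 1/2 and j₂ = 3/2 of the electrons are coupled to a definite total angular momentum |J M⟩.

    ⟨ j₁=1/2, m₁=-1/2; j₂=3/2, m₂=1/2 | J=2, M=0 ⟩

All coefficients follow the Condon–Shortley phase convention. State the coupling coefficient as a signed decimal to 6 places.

+√(1/2) ≈ +0.707107

√[5·0!1!3!/5! · 0!1!2!1!2!2!] = √(2)
  +(−1)^0/∏(0,0,1,2,0,1)! = 1/2  (running 1/2)
⟨..|..⟩ = √(2)·(1/2) = +0.707107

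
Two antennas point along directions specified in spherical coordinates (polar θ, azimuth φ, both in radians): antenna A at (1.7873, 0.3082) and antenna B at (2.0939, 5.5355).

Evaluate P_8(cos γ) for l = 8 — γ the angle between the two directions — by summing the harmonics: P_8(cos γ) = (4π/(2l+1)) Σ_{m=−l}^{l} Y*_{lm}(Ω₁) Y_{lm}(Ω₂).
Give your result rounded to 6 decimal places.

Addition theorem: P_8(cos γ) = (4π/17) Σ_m Y*_{lm}(Ω₁) Y_{lm}(Ω₂), m = −8…8:
  [-8]  conj(Y_{8,-8})(Ω₁) = -0.332843+0.266958i ; Y_{8,-8}(Ω₂) = +0.156075-0.048571i ; Δ = -0.038982+0.057832i
  [-7]  conj(Y_{8,-7})(Ω₁) = +0.207792-0.312634i ; Y_{8,-7}(Ω₂) = -0.187814+0.326955i ; Δ = +0.063191+0.126655i
  [-6]  conj(Y_{8,-6})(Ω₁) = +0.027634-0.096682i ; Y_{8,-6}(Ω₂) = -0.097913-0.425303i ; Δ = -0.043825-0.002286i
  [-5]  conj(Y_{8,-5})(Ω₁) = +0.010672+0.358056i ; Y_{8,-5}(Ω₂) = +0.121880+0.082817i ; Δ = -0.028353+0.044524i
  [-4]  conj(Y_{8,-4})(Ω₁) = -0.006265-0.017824i ; Y_{8,-4}(Ω₂) = +0.271266-0.041234i ; Δ = -0.002434-0.004577i
  [-3]  conj(Y_{8,-3})(Ω₁) = -0.198222-0.262817i ; Y_{8,-3}(Ω₂) = -0.187202+0.235196i ; Δ = +0.098921+0.002579i
  [-2]  conj(Y_{8,-2})(Ω₁) = +0.058332+0.041328i ; Y_{8,-2}(Ω₂) = +0.010066+0.133202i ; Δ = -0.004918+0.008186i
  [-1]  conj(Y_{8,-1})(Ω₁) = +0.297420+0.094682i ; Y_{8,-1}(Ω₂) = -0.241037-0.223509i ; Δ = -0.050527-0.089298i
  [+0]  conj(Y_{8,0})(Ω₁) = -0.086670-0.000000i ; Y_{8,0}(Ω₂) = -0.087032+0.000000i ; Δ = +0.007543+0.000000i
  [+1]  conj(Y_{8,1})(Ω₁) = -0.297420+0.094682i ; Y_{8,1}(Ω₂) = +0.241037-0.223509i ; Δ = -0.050527+0.089298i
  [+2]  conj(Y_{8,2})(Ω₁) = +0.058332-0.041328i ; Y_{8,2}(Ω₂) = +0.010066-0.133202i ; Δ = -0.004918-0.008186i
  [+3]  conj(Y_{8,3})(Ω₁) = +0.198222-0.262817i ; Y_{8,3}(Ω₂) = +0.187202+0.235196i ; Δ = +0.098921-0.002579i
  [+4]  conj(Y_{8,4})(Ω₁) = -0.006265+0.017824i ; Y_{8,4}(Ω₂) = +0.271266+0.041234i ; Δ = -0.002434+0.004577i
  [+5]  conj(Y_{8,5})(Ω₁) = -0.010672+0.358056i ; Y_{8,5}(Ω₂) = -0.121880+0.082817i ; Δ = -0.028353-0.044524i
  [+6]  conj(Y_{8,6})(Ω₁) = +0.027634+0.096682i ; Y_{8,6}(Ω₂) = -0.097913+0.425303i ; Δ = -0.043825+0.002286i
  [+7]  conj(Y_{8,7})(Ω₁) = -0.207792-0.312634i ; Y_{8,7}(Ω₂) = +0.187814+0.326955i ; Δ = +0.063191-0.126655i
  [+8]  conj(Y_{8,8})(Ω₁) = -0.332843-0.266958i ; Y_{8,8}(Ω₂) = +0.156075+0.048571i ; Δ = -0.038982-0.057832i
Accumulated sum -0.006309+0.000000i; after 4π/(2l+1) scaling, -0.004663+0.000000i ⇒ P_8 = -0.004663

-0.004663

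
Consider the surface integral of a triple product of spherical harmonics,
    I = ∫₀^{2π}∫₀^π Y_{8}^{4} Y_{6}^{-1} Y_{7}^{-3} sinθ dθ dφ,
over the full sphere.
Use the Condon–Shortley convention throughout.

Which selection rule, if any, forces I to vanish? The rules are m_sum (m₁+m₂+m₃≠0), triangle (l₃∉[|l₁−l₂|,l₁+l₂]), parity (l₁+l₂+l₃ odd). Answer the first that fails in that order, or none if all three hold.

Σmᵢ = 0  ✓
l₃∈[|l₁−l₂|,l₁+l₂]=[2,14], have l₃=7  ✓
Σlᵢ = 21 ⇒ odd  ✗

parity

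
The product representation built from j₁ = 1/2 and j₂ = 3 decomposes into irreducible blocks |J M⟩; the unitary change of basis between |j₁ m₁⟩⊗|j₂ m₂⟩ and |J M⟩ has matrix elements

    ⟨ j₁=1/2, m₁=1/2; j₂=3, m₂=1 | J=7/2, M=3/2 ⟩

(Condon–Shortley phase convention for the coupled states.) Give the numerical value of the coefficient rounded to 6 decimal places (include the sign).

+0.845154

j₁+j₂−J=0  J+j₁−j₂=1  J−j₁+j₂=6  j₁+j₂+J+1=8
(j₁±m₁, j₂±m₂, J±M) = (1,0,4,2,5,2)
P² = 11520/7
sum k=0..0:
  [0] +1/48 = 1/48
S = 1/48
C² = P²·S² = 5/7 ; C = +0.845154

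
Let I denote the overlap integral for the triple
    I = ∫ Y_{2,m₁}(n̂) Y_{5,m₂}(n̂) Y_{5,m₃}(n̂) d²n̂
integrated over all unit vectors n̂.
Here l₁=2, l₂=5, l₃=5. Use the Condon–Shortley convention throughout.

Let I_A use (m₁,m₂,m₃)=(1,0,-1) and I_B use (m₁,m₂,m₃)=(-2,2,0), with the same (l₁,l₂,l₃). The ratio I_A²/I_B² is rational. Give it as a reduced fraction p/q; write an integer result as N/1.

Same 2,5,5: normalisation and zero-m 3j drop out of the ratio.
A: Δ: 2! 2! 8! / 13! → 1/38610; sum: t=0:+1/1440 t=1:−1/1152 = -1/5760; 3j²(2 5 5; 1 0 -1) = Δ·Π!·Σ² = 1/858  (sign -1)
B: Δ: 2! 2! 8! / 13! → 1/38610; sum: t=2:+1/2880 = 1/2880; 3j²(2 5 5; -2 2 0) = Δ·Π!·Σ² = 14/429  (sign -1)
I_A²/I_B² = (1/858)/(14/429) = 1/28

1/28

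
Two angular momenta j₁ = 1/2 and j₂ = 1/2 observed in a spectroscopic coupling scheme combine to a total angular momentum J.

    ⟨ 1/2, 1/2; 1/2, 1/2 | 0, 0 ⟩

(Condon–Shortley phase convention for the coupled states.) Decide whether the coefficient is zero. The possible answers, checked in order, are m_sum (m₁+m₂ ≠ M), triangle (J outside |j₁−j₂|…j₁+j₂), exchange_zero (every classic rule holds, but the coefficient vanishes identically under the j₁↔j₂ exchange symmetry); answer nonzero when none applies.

m-sum: m₁+m₂ = 1/2+1/2 = 1, M = 0  ✗ ⇒ coefficient is 0

m_sum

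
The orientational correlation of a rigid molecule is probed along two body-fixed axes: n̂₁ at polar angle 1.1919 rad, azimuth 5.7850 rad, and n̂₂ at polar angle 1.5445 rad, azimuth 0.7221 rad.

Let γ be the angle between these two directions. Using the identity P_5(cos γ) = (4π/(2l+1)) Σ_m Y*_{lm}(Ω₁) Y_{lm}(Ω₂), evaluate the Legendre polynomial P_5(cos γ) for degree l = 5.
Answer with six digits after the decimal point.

0.335813

Term-by-term m-sum for l=5 (normalisation 4π/11 = 1.142397):
  m=-5: Y*=-0.25564 - 0.19461j  Y=-0.41332 + 0.20938j  product 0.14641 + 0.02691j
  m=-4: Y*=-0.16566 - 0.36902j  Y=-0.03731 - 0.00965j  product 0.00262 + 0.01537j
  m=-3: Y*=0.00489 - 0.06401j  Y=0.19264 + 0.28432j  product 0.01914 - 0.01094j
  m=-2: Y*=-0.17333 + 0.26781j  Y=-0.00561 + 0.04408j  product -0.01083 - 0.00914j
  m=-1: Y*=-0.13655 + 0.07428j  Y=0.23794 - 0.20957j  product -0.01692 + 0.04629j
  m=+0: Y*=0.28559 + 0.00000j  Y=0.04598 + 0.00000j  product 0.01313 + 0.00000j
  m=+1: Y*=0.13655 + 0.07428j  Y=-0.23794 - 0.20957j  product -0.01692 - 0.04629j
  m=+2: Y*=-0.17333 - 0.26781j  Y=-0.00561 - 0.04408j  product -0.01083 + 0.00914j
  m=+3: Y*=-0.00489 - 0.06401j  Y=-0.19264 + 0.28432j  product 0.01914 + 0.01094j
  m=+4: Y*=-0.16566 + 0.36902j  Y=-0.03731 + 0.00965j  product 0.00262 - 0.01537j
  m=+5: Y*=0.25564 - 0.19461j  Y=0.41332 + 0.20938j  product 0.14641 - 0.02691j
Σ over m = 0.29395 + 0.00000j; ×(4π/11) → 0.33581 + 0.00000j. Real part: 0.335813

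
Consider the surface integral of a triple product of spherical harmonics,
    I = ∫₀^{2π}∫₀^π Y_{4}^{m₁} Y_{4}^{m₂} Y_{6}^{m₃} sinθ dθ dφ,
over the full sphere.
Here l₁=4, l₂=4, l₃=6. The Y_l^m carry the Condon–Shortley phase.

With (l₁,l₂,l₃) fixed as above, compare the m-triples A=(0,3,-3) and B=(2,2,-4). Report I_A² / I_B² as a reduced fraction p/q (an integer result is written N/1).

25/42

Shared (l₁,l₂,l₃)=(4,4,6): N and (l;000)² cancel in I_A²/I_B².
A: Δ = 2!·6!·6!/15! = 1/1261260; Racah Σ t=1..2: t=1:−1/25920 t=2:+1/11520 = 1/20736; ⇒ 3j(4 4 6; 0 3 -3)² = 5/429, sgn -1
B: Δ = 2!·6!·6!/15! = 1/1261260; Racah Σ t=0..2: t=0:+1/69120 t=1:−1/14400 t=2:+1/69120 = -7/172800; ⇒ 3j(4 4 6; 2 2 -4)² = 14/715, sgn -1
I_A²/I_B² = (5/429)/(14/715) = 25/42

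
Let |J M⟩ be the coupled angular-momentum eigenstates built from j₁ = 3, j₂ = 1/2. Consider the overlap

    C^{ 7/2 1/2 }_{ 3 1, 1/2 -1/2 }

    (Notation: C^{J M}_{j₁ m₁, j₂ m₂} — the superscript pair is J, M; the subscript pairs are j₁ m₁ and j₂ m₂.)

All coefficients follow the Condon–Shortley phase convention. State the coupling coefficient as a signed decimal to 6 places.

+0.654654  (= +√(3/7))

√[8·0!6!1!/8! · 4!2!0!1!4!3!] = √(6912/7)
  +(−1)^0/∏(0,0,2,0,4,1)! = 1/48  (running 1/48)
⟨..|..⟩ = √(6912/7)·(1/48) = +0.654654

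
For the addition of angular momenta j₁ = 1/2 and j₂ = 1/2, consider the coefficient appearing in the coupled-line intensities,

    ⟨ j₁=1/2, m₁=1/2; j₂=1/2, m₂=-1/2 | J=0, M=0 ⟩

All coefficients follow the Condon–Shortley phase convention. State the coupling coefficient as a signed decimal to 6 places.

+0.707107  (= +√(1/2))

√[1·1!0!0!/2! · 1!0!0!1!0!0!] = √(1/2)
  +(−1)^0/∏(0,1,0,0,0,0)! = 1  (running 1)
⟨..|..⟩ = √(1/2)·(1) = +0.707107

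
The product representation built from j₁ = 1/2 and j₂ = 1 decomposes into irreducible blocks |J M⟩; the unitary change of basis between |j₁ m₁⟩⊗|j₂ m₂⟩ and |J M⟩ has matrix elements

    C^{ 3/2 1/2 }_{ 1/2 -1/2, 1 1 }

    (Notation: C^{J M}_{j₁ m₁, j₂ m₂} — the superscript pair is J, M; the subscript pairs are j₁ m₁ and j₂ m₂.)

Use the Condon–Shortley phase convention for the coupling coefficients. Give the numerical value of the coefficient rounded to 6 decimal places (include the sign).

+√(1/3) ≈ +0.577350

triangle: 0!*1!*2!/4! = 2/24
(j±m)!: 0!*1!*2!*0!*2!*1! = 4
prefactor² = (2J+1)*Δ*N² = 4/3
  k=0: +1/(0!*0!*1!*2!*0!*0!) = 1/2
Σ = 1/2  ⇒  CG² = 4/3*(1/2)² = 1/3
CG = +√(1/3) = +0.577350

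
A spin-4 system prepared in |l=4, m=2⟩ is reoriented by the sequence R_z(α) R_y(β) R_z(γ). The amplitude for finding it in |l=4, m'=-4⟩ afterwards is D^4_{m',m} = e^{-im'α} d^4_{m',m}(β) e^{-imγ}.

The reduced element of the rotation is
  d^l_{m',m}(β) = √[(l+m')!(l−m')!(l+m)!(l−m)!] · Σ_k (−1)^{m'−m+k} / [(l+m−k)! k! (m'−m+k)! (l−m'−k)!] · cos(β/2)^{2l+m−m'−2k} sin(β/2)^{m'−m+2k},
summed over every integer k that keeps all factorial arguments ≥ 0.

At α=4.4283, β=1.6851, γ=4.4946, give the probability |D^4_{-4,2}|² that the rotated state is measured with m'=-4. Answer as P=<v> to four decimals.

P=0.1641

First d^4_{-4,2}(β=1.6851), then the phase factors e^{-i(-4)α} and e^{-i(2)γ}:
c=cos(1.685100/2)=0.665562, s=sin(1.685100/2)=0.746343; N=√[1·40320·720·2]=7619.763776
k: max(0,(2)−(-4))=6 … min(4+(2),4−(-4))=6
  k=6: (−1)^0·7619.7638/(1440)·0.6656^2·0.7463^6 = +0.405122
d^4_{-4,2}(1.6851) = +0.405122
|D^4_{-4,2}|² = |d^4_{-4,2}(β)|² = (+0.405122)² = 0.164124 (the z-rotation phases have unit modulus)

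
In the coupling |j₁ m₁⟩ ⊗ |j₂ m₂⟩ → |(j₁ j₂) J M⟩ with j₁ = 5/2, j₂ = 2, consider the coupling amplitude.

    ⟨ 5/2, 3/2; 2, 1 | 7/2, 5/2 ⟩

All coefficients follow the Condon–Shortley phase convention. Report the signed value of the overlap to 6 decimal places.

+0.125988

triangle: 1!*4!*3!/9! = 144/362880
(j±m)!: 4!*1!*3!*1!*6!*1! = 103680
prefactor² = (2J+1)*Δ*N² = 2304/7
  k=0: +1/(0!*1!*1!*3!*3!*0!) = 1/36
  k=1: −1/(1!*0!*0!*2!*4!*1!) = -1/48
Σ = 1/144  ⇒  CG² = 2304/7*(1/144)² = 1/63
CG = +√(1/63) = +0.125988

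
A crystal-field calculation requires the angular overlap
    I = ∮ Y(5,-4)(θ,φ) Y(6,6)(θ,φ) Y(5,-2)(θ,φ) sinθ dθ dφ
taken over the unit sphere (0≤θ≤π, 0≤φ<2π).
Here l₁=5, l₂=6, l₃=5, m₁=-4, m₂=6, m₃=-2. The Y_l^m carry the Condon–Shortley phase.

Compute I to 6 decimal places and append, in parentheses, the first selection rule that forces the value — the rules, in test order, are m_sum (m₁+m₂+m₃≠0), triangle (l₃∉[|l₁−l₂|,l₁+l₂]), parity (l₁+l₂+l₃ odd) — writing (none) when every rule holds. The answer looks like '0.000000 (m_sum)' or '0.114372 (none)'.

-0.161540 (none)

Checks pass: Σm=0; 16 even; l₃=5∈[1,11].
(2·5+1)(2·6+1)(2·5+1) = 1573
Δ: 6! 4! 6! / 17! → 1/28588560
sum: t=1:−1/345600 t=2:+1/13824 t=3:−1/5184 t=4:+1/13824 t=5:−1/345600 = -7/129600
3j²(5 6 5; 0 0 0) = Δ·Π!·Σ² = 80/7293  (sign +1)
sum: t=6:+1/3110400 = 1/3110400
3j²(5 6 5; -4 6 -2) = Δ·Π!·Σ² = 21/1105  (sign -1)
combine: 4πI² = 1573·80/7293·21/1105 = 1232/3757
take √, sign -1: I = -0.16153991
No selection rule forces the value: the integral is nonzero (none).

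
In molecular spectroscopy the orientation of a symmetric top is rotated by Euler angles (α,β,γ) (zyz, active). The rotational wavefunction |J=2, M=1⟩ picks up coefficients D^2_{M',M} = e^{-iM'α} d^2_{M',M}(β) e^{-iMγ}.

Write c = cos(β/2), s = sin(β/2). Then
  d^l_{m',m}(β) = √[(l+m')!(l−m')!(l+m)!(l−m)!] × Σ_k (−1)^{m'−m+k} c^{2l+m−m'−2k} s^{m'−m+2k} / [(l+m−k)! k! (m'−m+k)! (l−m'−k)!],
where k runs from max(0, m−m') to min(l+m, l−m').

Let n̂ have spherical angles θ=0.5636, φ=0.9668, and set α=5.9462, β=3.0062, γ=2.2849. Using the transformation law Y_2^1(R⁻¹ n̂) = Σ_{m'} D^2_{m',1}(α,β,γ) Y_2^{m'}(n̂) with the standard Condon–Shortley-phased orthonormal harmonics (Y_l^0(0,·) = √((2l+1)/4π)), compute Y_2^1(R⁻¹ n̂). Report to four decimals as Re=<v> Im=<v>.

Re=0.3514 Im=-0.0922

Need the full column D^2_{m',1} for m'=−2..2 at α=5.9462, β=3.0062, γ=2.2849.
cos(β/2)=0.067645, sin(β/2)=0.997709
d^2_{-2,1}: single k=3 term ⇒ +0.134362;  D = -0.132125-0.024414i
d^2_{-1,1}: k∈[2..3] ⇒ +0.013665 -0.990869 = -0.977205;  D = +0.848179+0.485305i
d^2_{0,1}: k∈[1..2] ⇒ +0.000756 -0.164559 = -0.163802;  D = +0.107281+0.123782i
d^2_{1,1}: k∈[0..1] ⇒ +0.000021 -0.013665 = -0.013644;  D = +0.005024+0.012685i
d^2_{2,1}: single k=0 term ⇒ -0.000618;  D = +0.000025+0.000617i
Y_2^{m'}(θ=0.5636,φ=0.9668) and Σ D·Y over m':
  (-0.1321-0.0244i)·(-0.0391-0.1031i)  (+0.8482+0.4853i)·(+0.1981-0.2872i)  (+0.1073+0.1238i)·(+0.3607+0.0000i)  (+0.0050+0.0127i)·(-0.1981-0.2872i)  (+0.0000+0.0006i)·(-0.0391+0.1031i)
Y_2^1(R⁻¹ n̂) = +0.351360-0.092153i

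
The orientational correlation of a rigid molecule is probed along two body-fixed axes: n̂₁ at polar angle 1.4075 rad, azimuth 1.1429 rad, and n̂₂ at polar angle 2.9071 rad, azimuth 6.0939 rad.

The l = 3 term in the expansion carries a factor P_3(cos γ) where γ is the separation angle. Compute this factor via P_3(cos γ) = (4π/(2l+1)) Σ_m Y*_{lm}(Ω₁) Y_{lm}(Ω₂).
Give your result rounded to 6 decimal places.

0.153098

Term-by-term m-sum for l=3 (normalisation 4π/7 = 1.795196):
  term(m=-3) = -0.001377-0.001583i   from Y*(Ω₁)=-0.384387-0.113496i, Y(Ω₂)=+0.004412+0.002815i
  term(m=-2) = +0.007710-0.003987i   from Y*(Ω₁)=-0.106050+0.122139i, Y(Ω₂)=-0.049864-0.019834i
  term(m=-1) = -0.018321-0.075317i   from Y*(Ω₁)=-0.114836-0.251791i, Y(Ω₂)=+0.275091+0.052702i
  term(m=+0) = +0.109255+0.000000i   from Y*(Ω₁)=-0.173986-0.000000i, Y(Ω₂)=-0.627951+0.000000i
  term(m=+1) = -0.018321+0.075317i   from Y*(Ω₁)=+0.114836-0.251791i, Y(Ω₂)=-0.275091+0.052702i
  term(m=+2) = +0.007710+0.003987i   from Y*(Ω₁)=-0.106050-0.122139i, Y(Ω₂)=-0.049864+0.019834i
  term(m=+3) = -0.001377+0.001583i   from Y*(Ω₁)=+0.384387-0.113496i, Y(Ω₂)=-0.004412+0.002815i
Accumulated sum +0.085282+0.000000i; after 4π/(2l+1) scaling, +0.153098+0.000000i ⇒ P_3 = 0.153098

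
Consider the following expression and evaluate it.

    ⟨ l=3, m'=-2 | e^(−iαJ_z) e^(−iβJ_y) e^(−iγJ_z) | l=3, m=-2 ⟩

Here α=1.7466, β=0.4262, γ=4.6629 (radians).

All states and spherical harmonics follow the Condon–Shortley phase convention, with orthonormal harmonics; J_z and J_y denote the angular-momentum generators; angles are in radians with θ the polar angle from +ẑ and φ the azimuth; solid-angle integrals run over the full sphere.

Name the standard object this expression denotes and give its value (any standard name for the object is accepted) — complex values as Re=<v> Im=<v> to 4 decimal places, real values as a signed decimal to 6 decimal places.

Wigner D-matrix element, Re=0.6465 Im=0.1669

This is a Wigner D-matrix element — the rotation-matrix element ⟨l m'| R(α,β,γ) |l m⟩ in the angular-momentum basis.
Split into d^3_{-2,-2}(β=0.4262) × two z-phases.
Half-angle: c=0.977380, s=0.211491. N=√(1·120·1·120)=120.000000
k∈{0,1} keeps every argument non-negative
  k=0: (−1)^0·120.0000/(120)·0.9774^6·0.2115^0 = +0.871727
  k=1: (−1)^1·120.0000/(24)·0.9774^4·0.2115^2 = -0.204083
d^3_{-2,-2}(0.4262) = +0.871727 -0.204083 = +0.667644
Phases: e^{-i·(-2)·1.7466}=-0.938820-0.344407i, e^{-i·(-2)·4.6629}=-0.995106+0.098816i ⇒ D=+0.646452+0.166878i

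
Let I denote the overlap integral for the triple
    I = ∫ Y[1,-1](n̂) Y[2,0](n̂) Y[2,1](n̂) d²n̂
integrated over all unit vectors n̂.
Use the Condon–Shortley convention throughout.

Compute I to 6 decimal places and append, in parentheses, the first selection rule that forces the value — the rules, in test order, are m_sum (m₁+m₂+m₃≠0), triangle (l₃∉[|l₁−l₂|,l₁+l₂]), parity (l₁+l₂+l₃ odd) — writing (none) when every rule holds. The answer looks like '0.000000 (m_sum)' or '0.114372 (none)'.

L=5 odd ⇒ parity kills the (l;000) factor ⇒ I = 0

0.000000 (parity)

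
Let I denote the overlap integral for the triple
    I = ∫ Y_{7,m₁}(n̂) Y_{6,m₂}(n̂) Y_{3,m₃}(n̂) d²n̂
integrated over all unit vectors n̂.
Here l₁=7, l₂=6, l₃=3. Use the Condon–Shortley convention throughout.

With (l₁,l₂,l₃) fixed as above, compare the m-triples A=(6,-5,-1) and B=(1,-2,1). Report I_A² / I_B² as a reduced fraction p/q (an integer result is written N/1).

Shared (l₁,l₂,l₃)=(7,6,3): N and (l;000)² cancel in I_A²/I_B².
A: Δ = 10!·4!·2!/17! = 1/2042040; Racah Σ t=0..1: t=0:+1/21772800 t=1:−1/17418240 = -1/87091200; ⇒ 3j(7 6 3; 6 -5 -1)² = 11/14280, sgn -1
B: Δ = 10!·4!·2!/17! = 1/2042040; Racah Σ t=2..4: t=2:+1/3870720 t=3:−1/181440 t=4:+1/138240 = 23/11612160; ⇒ 3j(7 6 3; 1 -2 1)² = 529/204204, sgn +1
I_A²/I_B² = (11/14280)/(529/204204) = 1573/5290

1573/5290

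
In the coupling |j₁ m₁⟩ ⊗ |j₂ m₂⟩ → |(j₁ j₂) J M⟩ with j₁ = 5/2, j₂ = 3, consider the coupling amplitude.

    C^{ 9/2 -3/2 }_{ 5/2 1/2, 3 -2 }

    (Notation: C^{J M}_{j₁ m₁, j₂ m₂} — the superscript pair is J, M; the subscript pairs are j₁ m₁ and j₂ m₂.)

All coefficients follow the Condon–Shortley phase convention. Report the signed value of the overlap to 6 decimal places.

j₁+j₂−J=1  J+j₁−j₂=4  J−j₁+j₂=5  j₁+j₂+J+1=11
(j₁±m₁, j₂±m₂, J±M) = (3,2,1,5,3,6)
P² = 345600/77
sum k=0..1:
  [0] +1/96 = 1/96
  [1] −1/720 = -1/720
S = 13/1440
C² = P²·S² = 169/462 ; C = +0.604815

+0.604815  (= +√(169/462))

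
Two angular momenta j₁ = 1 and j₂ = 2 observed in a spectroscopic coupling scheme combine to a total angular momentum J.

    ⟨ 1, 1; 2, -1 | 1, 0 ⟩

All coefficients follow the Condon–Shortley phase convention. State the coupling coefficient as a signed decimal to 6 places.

+0.547723  (= +√(3/10))

triangle: 2!·0!·2!/5! = 4/120
(j±m)!: 2!·0!·1!·3!·1!·1! = 12
prefactor² = (2J+1)·Δ·N² = 6/5
  k=0: +1/(0!·2!·0!·1!·0!·1!) = 1/2
Σ = 1/2  ⇒  CG² = 6/5·(1/2)² = 3/10
CG = +√(3/10) = +0.547723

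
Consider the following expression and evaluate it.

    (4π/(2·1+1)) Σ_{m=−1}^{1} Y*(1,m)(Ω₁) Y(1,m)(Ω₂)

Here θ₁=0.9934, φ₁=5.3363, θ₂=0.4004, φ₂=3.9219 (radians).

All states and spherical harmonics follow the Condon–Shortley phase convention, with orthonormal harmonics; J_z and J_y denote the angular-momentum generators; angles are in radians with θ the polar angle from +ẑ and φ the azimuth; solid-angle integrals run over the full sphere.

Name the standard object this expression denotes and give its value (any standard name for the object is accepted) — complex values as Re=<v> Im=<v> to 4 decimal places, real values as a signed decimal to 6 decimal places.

Legendre polynomial (addition theorem), +0.553541

This sum is the spherical-harmonic addition theorem: it equals the Legendre polynomial P_l(cos γ) of the angle γ between the two directions.
Expand P_1 via completeness: Σ_{m} conj(Y_{1,m}) at Ω₁ times Y_{1,m} at Ω₂ —
  [-1]  conj(Y_{1,-1})(Ω₁) = 0.16912 - 0.23495j ; Y_{1,-1}(Ω₂) = -0.09571 + 0.09474j ; Δ = 0.00607 + 0.03851j
  [+0]  conj(Y_{1,0})(Ω₁) = 0.26670 + 0.00000j ; Y_{1,0}(Ω₂) = 0.44996 + 0.00000j ; Δ = 0.12000 + 0.00000j
  [+1]  conj(Y_{1,1})(Ω₁) = -0.16912 - 0.23495j ; Y_{1,1}(Ω₂) = 0.09571 + 0.09474j ; Δ = 0.00607 - 0.03851j
Total Σ_m = 0.13215 + 0.00000j. Multiply by 4.188790: 0.55354 + 0.00000j. P_1(cos γ) = 0.553541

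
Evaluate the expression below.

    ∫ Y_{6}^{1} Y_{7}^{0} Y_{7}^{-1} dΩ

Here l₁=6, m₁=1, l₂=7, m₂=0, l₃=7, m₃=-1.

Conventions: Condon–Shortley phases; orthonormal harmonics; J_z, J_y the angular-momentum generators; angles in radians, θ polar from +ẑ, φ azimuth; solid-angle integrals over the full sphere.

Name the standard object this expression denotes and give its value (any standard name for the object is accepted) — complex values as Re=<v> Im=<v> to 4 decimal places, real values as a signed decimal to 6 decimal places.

Gaunt coefficient, -0.047676

This is a Gaunt coefficient — the integral of a triple product of spherical harmonics over the sphere.
Rules hold: Σm=0, L=20 even, 1≤7≤13.
N = 13·15·15 = 2925
Δ = 6!·6!·8!/21! = 1/2444321880
Racah Σ t=0..6: t=0:+1/2612736000 t=1:−1/20736000 t=2:+1/1658880 t=3:−1/746496 t=4:+1/1658880 t=5:−1/20736000 t=6:+1/2612736000 = -1/4354560
⇒ 3j(6 7 7; 0 0 0)² = 1000/138567, sgn +1
Racah Σ t=0..5: t=0:+1/435456000 t=1:−1/8294400 t=2:+1/1244160 t=3:−1/995328 t=4:+1/4147200 t=5:−1/124416000 = -1/11612160
⇒ 3j(6 7 7; 1 0 -1)² = 125/92378, sgn -1
4πI² = N·(3j₀)²·(3jₘ)² = 4687500/164109517
I = -1·√(0.0285632/4π) = -0.04767589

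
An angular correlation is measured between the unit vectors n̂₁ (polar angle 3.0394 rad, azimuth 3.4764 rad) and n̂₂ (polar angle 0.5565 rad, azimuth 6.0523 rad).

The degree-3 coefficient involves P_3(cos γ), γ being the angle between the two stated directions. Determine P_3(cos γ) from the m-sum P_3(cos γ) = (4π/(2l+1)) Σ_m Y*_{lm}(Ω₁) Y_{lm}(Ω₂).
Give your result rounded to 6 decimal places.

Term-by-term m-sum for l=3 (normalisation 4π/7 = 1.795196):
  m=-3: (-0.000238, -0.000374) × (0.047320, 0.039267) = (0.000003, -0.000027)  (running Σ = (0.000003, -0.000027))
  m=-2: (-0.008296, -0.006567) × (0.216763, 0.107873) = (-0.001090, -0.002318)  (running Σ = (-0.001086, -0.002345))
  m=-1: (-0.122934, -0.042769) × (0.432886, 0.101762) = (-0.048864, -0.031024)  (running Σ = (-0.049950, -0.033370))
  m=0: (-0.723142, -0.000000) × (0.191683, 0.000000) = (-0.138614, -0.000000)  (running Σ = (-0.188564, -0.033370))
  m=1: (0.122934, -0.042769) × (-0.432886, 0.101762) = (-0.048864, 0.031024)  (running Σ = (-0.237428, -0.002345))
  m=2: (-0.008296, 0.006567) × (0.216763, -0.107873) = (-0.001090, 0.002318)  (running Σ = (-0.238518, -0.000027))
  m=3: (0.000238, -0.000374) × (-0.047320, 0.039267) = (0.000003, 0.000027)  (running Σ = (-0.238515, 0.000000))
Total Σ_m = (-0.238515, 0.000000). Multiply by 1.795196: (-0.428181, 0.000000). P_3(cos γ) = -0.428181

-0.428181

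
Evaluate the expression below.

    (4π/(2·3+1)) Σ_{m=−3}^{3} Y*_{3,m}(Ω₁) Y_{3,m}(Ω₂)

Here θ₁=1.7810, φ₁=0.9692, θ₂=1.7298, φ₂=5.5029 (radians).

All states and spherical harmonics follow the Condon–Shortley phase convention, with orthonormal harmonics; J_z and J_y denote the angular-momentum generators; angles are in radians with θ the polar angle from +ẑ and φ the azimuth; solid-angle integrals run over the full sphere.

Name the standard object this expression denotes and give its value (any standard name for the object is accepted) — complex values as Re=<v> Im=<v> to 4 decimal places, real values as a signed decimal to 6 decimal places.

This sum is the spherical-harmonic addition theorem: it equals the Legendre polynomial P_l(cos γ) of the angle γ between the two directions.
Addition theorem: P_3(cos γ) = (4π/7) Σ_m Y*_{lm}(Ω₁) Y_{lm}(Ω₂), m = −3…3:
  [-3]  conj(Y_{3,-3})(Ω₁) = -0.37964 + 0.09049j ; Y_{3,-3}(Ω₂) = -0.27961 + 0.28832j ; Δ = 0.08006 - 0.13476j
  [-2]  conj(Y_{3,-2})(Ω₁) = 0.07330 - 0.19034j ; Y_{3,-2}(Ω₂) = -0.00161 - 0.15775j ; Δ = -0.03014 - 0.01126j
  [-1]  conj(Y_{3,-1})(Ω₁) = -0.13994 - 0.20385j ; Y_{3,-1}(Ω₂) = -0.19836 - 0.19634j ; Δ = -0.01227 + 0.06791j
  [+0]  conj(Y_{3,0})(Ω₁) = 0.21665 + 0.00000j ; Y_{3,0}(Ω₂) = 0.16985 + 0.00000j ; Δ = 0.03680 + 0.00000j
  [+1]  conj(Y_{3,1})(Ω₁) = 0.13994 - 0.20385j ; Y_{3,1}(Ω₂) = 0.19836 - 0.19634j ; Δ = -0.01227 - 0.06791j
  [+2]  conj(Y_{3,2})(Ω₁) = 0.07330 + 0.19034j ; Y_{3,2}(Ω₂) = -0.00161 + 0.15775j ; Δ = -0.03014 + 0.01126j
  [+3]  conj(Y_{3,3})(Ω₁) = 0.37964 + 0.09049j ; Y_{3,3}(Ω₂) = 0.27961 + 0.28832j ; Δ = 0.08006 + 0.13476j
Total Σ_m = 0.11210 + 0.00000j. Multiply by 1.795196: 0.20124 + 0.00000j. P_3(cos γ) = 0.201239

Legendre polynomial (addition theorem), +0.201239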